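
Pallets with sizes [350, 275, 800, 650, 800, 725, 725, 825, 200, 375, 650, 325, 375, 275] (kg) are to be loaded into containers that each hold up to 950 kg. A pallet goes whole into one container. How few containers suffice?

9

Total = 825 + 800 + 800 + 725 + 725 + 650 + 650 + 375 + 375 + 350 + 325 + 275 + 275 + 200 = 7350 kg.
Lower bound: ⌈7350/950⌉ = 8 containers.
A packing using 9 containers:
  container 1: 825 = 825
  container 2: 800 = 800
  container 3: 800 = 800
  container 4: 725 + 200 = 925
  container 5: 725 = 725
  container 6: 650 + 275 = 925
  container 7: 650 + 275 = 925
  container 8: 375 + 375 = 750
  container 9: 350 + 325 = 675
No arrangement into 8 containers stays within capacity, so 9 is optimal.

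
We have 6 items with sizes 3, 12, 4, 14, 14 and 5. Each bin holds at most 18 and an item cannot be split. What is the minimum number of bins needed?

3

Total = 14 + 14 + 12 + 5 + 4 + 3 = 52.
Lower bound: ⌈52/18⌉ = 3 bins.
A packing using 3 bins:
  bin 1: 14 + 4 = 18
  bin 2: 14 + 3 = 17
  bin 3: 12 + 5 = 17
This matches the lower bound, so 3 is optimal.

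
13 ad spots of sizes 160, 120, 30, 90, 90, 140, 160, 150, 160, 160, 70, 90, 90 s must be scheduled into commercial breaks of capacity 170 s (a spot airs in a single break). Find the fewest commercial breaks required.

Total = 160 + 160 + 160 + 160 + 150 + 140 + 120 + 90 + 90 + 90 + 90 + 70 + 30 = 1510 s.
Lower bound: ⌈1510/170⌉ = 9 commercial breaks.
Also, 11 ad spots each exceed 85 s, and no two of those can share a break, so at least 11 commercial breaks are needed.
A packing using 11 commercial breaks:
  break 1: 160 = 160
  break 2: 160 = 160
  break 3: 160 = 160
  break 4: 160 = 160
  break 5: 150 = 150
  break 6: 140 + 30 = 170
  break 7: 120 = 120
  break 8: 90 + 70 = 160
  break 9: 90 = 90
  break 10: 90 = 90
  break 11: 90 = 90
This matches the lower bound, so 11 is optimal.

11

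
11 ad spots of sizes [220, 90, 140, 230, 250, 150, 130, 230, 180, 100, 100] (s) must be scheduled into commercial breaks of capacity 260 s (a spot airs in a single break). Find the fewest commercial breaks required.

8

Total = 250 + 230 + 230 + 220 + 180 + 150 + 140 + 130 + 100 + 100 + 90 = 1820 s.
Lower bound: ⌈1820/260⌉ = 7 commercial breaks.
A packing using 8 commercial breaks:
  break 1: 250 = 250
  break 2: 230 = 230
  break 3: 230 = 230
  break 4: 220 = 220
  break 5: 180 = 180
  break 6: 150 + 100 = 250
  break 7: 140 + 100 = 240
  break 8: 130 + 90 = 220
No arrangement into 7 commercial breaks stays within capacity, so 8 is optimal.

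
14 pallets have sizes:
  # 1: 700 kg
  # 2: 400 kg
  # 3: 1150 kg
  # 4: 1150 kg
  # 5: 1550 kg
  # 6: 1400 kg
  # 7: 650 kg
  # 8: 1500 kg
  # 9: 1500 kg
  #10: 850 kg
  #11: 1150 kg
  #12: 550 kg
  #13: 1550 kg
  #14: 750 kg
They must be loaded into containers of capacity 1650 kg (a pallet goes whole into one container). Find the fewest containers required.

11

Total = 1550 + 1550 + 1500 + 1500 + 1400 + 1150 + 1150 + 1150 + 850 + 750 + 700 + 650 + 550 + 400 = 14850 kg.
Lower bound: ⌈14850/1650⌉ = 9 containers.
A packing using 11 containers:
  container 1: 1550 = 1550
  container 2: 1550 = 1550
  container 3: 1500 = 1500
  container 4: 1500 = 1500
  container 5: 1400 = 1400
  container 6: 1150 + 400 = 1550
  container 7: 1150 = 1150
  container 8: 1150 = 1150
  container 9: 850 + 750 = 1600
  container 10: 700 + 650 = 1350
  container 11: 550 = 550
No arrangement into 10 containers stays within capacity, so 11 is optimal.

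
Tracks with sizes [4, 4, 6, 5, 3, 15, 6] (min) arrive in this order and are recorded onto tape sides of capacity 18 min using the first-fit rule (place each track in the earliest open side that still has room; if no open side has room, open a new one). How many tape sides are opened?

  4 → side 1 (new)  [load 4/18]
  4 → side 1  [load 8/18]
  6 → side 1  [load 14/18]
  5 → side 2 (new)  [load 5/18]
  3 → side 1  [load 17/18]
  15 → side 3 (new)  [load 15/18]
  6 → side 2  [load 11/18]
3 tape sides opened.

3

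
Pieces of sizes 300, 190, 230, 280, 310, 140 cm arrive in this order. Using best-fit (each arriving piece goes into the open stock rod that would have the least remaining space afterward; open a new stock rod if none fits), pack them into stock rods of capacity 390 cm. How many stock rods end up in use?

  300 → stock rod 1 (new)  [load 300/390]
  190 → stock rod 2 (new)  [load 190/390]
  230 → stock rod 3 (new)  [load 230/390]
  280 → stock rod 4 (new)  [load 280/390]
  310 → stock rod 5 (new)  [load 310/390]
  140 → stock rod 3  [load 370/390]
5 stock rods opened.

5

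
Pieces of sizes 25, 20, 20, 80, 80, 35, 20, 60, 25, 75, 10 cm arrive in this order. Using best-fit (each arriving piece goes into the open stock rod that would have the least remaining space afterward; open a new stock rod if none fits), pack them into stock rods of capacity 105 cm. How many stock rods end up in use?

  25 → stock rod 1 (new)  [load 25/105]
  20 → stock rod 1  [load 45/105]
  20 → stock rod 1  [load 65/105]
  80 → stock rod 2 (new)  [load 80/105]
  80 → stock rod 3 (new)  [load 80/105]
  35 → stock rod 1  [load 100/105]
  20 → stock rod 2  [load 100/105]
  60 → stock rod 4 (new)  [load 60/105]
  25 → stock rod 3  [load 105/105]
  75 → stock rod 5 (new)  [load 75/105]
  10 → stock rod 5  [load 85/105]
5 stock rods opened.

5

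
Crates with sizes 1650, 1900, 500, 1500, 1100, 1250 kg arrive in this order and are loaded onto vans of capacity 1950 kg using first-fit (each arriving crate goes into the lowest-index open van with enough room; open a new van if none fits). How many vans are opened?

  1650 → van 1 (new)  [load 1650/1950]
  1900 → van 2 (new)  [load 1900/1950]
  500 → van 3 (new)  [load 500/1950]
  1500 → van 4 (new)  [load 1500/1950]
  1100 → van 3  [load 1600/1950]
  1250 → van 5 (new)  [load 1250/1950]
5 vans opened.

5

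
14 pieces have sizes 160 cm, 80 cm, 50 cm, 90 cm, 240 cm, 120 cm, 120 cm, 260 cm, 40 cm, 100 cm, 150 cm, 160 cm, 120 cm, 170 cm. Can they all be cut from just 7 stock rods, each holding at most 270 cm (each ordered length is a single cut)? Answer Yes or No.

No

Total = 1860 cm; ⌈1860/270⌉ = 7.
The bound of 7 does not rule out 7, but exhaustive search shows no assignment into 7 stock rods of capacity 270 cm exists — the minimum is 8.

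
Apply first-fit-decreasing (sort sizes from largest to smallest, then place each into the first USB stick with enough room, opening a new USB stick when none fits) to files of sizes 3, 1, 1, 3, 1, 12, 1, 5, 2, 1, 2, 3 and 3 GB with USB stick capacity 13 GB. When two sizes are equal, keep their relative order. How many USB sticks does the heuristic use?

3

Sorted descending: 12, 5, 3, 3, 3, 3, 2, 2, 1, 1, 1, 1, 1.
  12 → USB stick 1 (new)  [load 12/13]
  5 → USB stick 2 (new)  [load 5/13]
  3 → USB stick 2  [load 8/13]
  3 → USB stick 2  [load 11/13]
  3 → USB stick 3 (new)  [load 3/13]
  3 → USB stick 3  [load 6/13]
  2 → USB stick 2  [load 13/13]
  2 → USB stick 3  [load 8/13]
  1 → USB stick 1  [load 13/13]
  1 → USB stick 3  [load 9/13]
  1 → USB stick 3  [load 10/13]
  1 → USB stick 3  [load 11/13]
  1 → USB stick 3  [load 12/13]
3 USB sticks opened.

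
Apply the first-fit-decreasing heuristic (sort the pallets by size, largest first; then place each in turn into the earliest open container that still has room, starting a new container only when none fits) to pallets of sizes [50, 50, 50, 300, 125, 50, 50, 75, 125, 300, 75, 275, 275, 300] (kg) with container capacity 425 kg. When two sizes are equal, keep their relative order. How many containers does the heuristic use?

Sorted descending: 300, 300, 300, 275, 275, 125, 125, 75, 75, 50, 50, 50, 50, 50.
  300 → container 1 (new)  [load 300/425]
  300 → container 2 (new)  [load 300/425]
  300 → container 3 (new)  [load 300/425]
  275 → container 4 (new)  [load 275/425]
  275 → container 5 (new)  [load 275/425]
  125 → container 1  [load 425/425]
  125 → container 2  [load 425/425]
  75 → container 3  [load 375/425]
  75 → container 4  [load 350/425]
  50 → container 3  [load 425/425]
  50 → container 4  [load 400/425]
  50 → container 5  [load 325/425]
  50 → container 5  [load 375/425]
  50 → container 5  [load 425/425]
5 containers opened.

5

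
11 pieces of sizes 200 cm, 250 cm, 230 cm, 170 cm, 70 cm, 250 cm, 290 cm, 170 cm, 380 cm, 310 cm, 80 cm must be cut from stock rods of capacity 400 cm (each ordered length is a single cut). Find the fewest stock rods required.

Total = 380 + 310 + 290 + 250 + 250 + 230 + 200 + 170 + 170 + 80 + 70 = 2400 cm.
Lower bound: ⌈2400/400⌉ = 6 stock rods.
A packing using 7 stock rods:
  stock rod 1: 380 = 380
  stock rod 2: 310 + 80 = 390
  stock rod 3: 290 + 70 = 360
  stock rod 4: 250 = 250
  stock rod 5: 250 = 250
  stock rod 6: 230 + 170 = 400
  stock rod 7: 200 + 170 = 370
No arrangement into 6 stock rods stays within capacity, so 7 is optimal.

7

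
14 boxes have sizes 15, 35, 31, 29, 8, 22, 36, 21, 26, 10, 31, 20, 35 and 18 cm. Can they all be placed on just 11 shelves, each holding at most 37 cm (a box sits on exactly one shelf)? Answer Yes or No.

Yes

A valid assignment using 11 shelves:
  shelf 1: 36 = 36
  shelf 2: 35 = 35
  shelf 3: 35 = 35
  shelf 4: 31 = 31
  shelf 5: 31 = 31
  shelf 6: 29 + 8 = 37
  shelf 7: 26 + 10 = 36
  shelf 8: 22 + 15 = 37
  shelf 9: 21 = 21
  shelf 10: 20 = 20
  shelf 11: 18 = 18
Every load is within 37 cm, so 11 shelves suffice.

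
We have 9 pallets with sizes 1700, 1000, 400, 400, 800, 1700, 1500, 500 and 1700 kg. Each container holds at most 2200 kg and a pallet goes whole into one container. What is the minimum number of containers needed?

Total = 1700 + 1700 + 1700 + 1500 + 1000 + 800 + 500 + 400 + 400 = 9700 kg.
Lower bound: ⌈9700/2200⌉ = 5 containers.
A packing using 5 containers:
  container 1: 1700 + 500 = 2200
  container 2: 1700 + 400 = 2100
  container 3: 1700 + 400 = 2100
  container 4: 1500 = 1500
  container 5: 1000 + 800 = 1800
This matches the lower bound, so 5 is optimal.

5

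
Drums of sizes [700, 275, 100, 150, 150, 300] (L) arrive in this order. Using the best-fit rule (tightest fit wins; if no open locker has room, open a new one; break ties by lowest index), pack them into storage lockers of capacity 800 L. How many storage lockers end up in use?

3

  700 → locker 1 (new)  [load 700/800]
  275 → locker 2 (new)  [load 275/800]
  100 → locker 1  [load 800/800]
  150 → locker 2  [load 425/800]
  150 → locker 2  [load 575/800]
  300 → locker 3 (new)  [load 300/800]
3 storage lockers opened.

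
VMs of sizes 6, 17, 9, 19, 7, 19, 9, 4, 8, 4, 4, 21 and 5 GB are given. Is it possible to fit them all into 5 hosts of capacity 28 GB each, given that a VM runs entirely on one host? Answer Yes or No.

A valid assignment using 5 hosts:
  host 1: 21 + 7 = 28
  host 2: 19 + 9 = 28
  host 3: 19 + 9 = 28
  host 4: 17 + 8 = 25
  host 5: 6 + 5 + 4 + 4 + 4 = 23
Every load is within 28 GB, so 5 hosts suffice.

Yes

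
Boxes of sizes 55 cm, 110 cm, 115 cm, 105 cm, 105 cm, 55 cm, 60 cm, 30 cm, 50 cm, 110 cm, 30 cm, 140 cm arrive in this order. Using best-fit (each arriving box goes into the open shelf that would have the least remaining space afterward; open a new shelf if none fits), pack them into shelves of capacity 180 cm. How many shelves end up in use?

  55 → shelf 1 (new)  [load 55/180]
  110 → shelf 1  [load 165/180]
  115 → shelf 2 (new)  [load 115/180]
  105 → shelf 3 (new)  [load 105/180]
  105 → shelf 4 (new)  [load 105/180]
  55 → shelf 2  [load 170/180]
  60 → shelf 3  [load 165/180]
  30 → shelf 4  [load 135/180]
  50 → shelf 5 (new)  [load 50/180]
  110 → shelf 5  [load 160/180]
  30 → shelf 4  [load 165/180]
  140 → shelf 6 (new)  [load 140/180]
6 shelves opened.

6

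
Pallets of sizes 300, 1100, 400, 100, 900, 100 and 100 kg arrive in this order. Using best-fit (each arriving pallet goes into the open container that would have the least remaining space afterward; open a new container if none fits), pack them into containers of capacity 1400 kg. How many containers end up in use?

3

  300 → container 1 (new)  [load 300/1400]
  1100 → container 1  [load 1400/1400]
  400 → container 2 (new)  [load 400/1400]
  100 → container 2  [load 500/1400]
  900 → container 2  [load 1400/1400]
  100 → container 3 (new)  [load 100/1400]
  100 → container 3  [load 200/1400]
3 containers opened.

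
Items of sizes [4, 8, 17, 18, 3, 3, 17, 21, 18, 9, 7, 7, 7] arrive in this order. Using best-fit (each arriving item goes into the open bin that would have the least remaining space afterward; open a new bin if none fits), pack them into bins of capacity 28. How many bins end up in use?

6

  4 → bin 1 (new)  [load 4/28]
  8 → bin 1  [load 12/28]
  17 → bin 2 (new)  [load 17/28]
  18 → bin 3 (new)  [load 18/28]
  3 → bin 3  [load 21/28]
  3 → bin 3  [load 24/28]
  17 → bin 4 (new)  [load 17/28]
  21 → bin 5 (new)  [load 21/28]
  18 → bin 6 (new)  [load 18/28]
  9 → bin 6  [load 27/28]
  7 → bin 5  [load 28/28]
  7 → bin 2  [load 24/28]
  7 → bin 4  [load 24/28]
6 bins opened.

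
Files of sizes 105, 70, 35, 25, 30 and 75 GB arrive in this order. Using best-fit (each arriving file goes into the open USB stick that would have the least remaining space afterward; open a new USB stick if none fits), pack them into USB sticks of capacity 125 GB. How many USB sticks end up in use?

4

  105 → USB stick 1 (new)  [load 105/125]
  70 → USB stick 2 (new)  [load 70/125]
  35 → USB stick 2  [load 105/125]
  25 → USB stick 3 (new)  [load 25/125]
  30 → USB stick 3  [load 55/125]
  75 → USB stick 4 (new)  [load 75/125]
4 USB sticks opened.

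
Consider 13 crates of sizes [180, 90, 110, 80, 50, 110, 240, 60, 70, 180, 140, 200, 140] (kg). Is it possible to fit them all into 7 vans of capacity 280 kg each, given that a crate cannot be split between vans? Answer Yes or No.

A valid assignment using 7 vans:
  van 1: 240 = 240
  van 2: 200 + 80 = 280
  van 3: 180 + 90 = 270
  van 4: 180 + 70 = 250
  van 5: 140 + 140 = 280
  van 6: 110 + 110 + 60 = 280
  van 7: 50 = 50
Every load is within 280 kg, so 7 vans suffice.

Yes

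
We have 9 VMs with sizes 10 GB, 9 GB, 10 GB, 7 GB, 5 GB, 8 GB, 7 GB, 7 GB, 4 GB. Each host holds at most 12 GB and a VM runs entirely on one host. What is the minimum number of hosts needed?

7

Total = 10 + 10 + 9 + 8 + 7 + 7 + 7 + 5 + 4 = 67 GB.
Lower bound: ⌈67/12⌉ = 6 hosts.
Also, 7 VMs each exceed 6 GB, and no two of those can share a host, so at least 7 hosts are needed.
A packing using 7 hosts:
  host 1: 10 = 10
  host 2: 10 = 10
  host 3: 9 = 9
  host 4: 8 + 4 = 12
  host 5: 7 + 5 = 12
  host 6: 7 = 7
  host 7: 7 = 7
This matches the lower bound, so 7 is optimal.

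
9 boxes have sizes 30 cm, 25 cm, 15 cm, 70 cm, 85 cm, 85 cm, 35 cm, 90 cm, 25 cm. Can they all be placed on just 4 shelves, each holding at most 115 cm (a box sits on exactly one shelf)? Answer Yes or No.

Total = 460 cm; ⌈460/115⌉ = 4.
The bound of 4 does not rule out 4, but exhaustive search shows no assignment into 4 shelves of capacity 115 cm exists — the minimum is 5.

No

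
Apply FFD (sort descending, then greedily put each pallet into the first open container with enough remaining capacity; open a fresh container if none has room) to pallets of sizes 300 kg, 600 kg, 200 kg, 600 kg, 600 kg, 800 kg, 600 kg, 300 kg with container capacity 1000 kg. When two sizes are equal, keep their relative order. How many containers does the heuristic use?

Sorted descending: 800, 600, 600, 600, 600, 300, 300, 200.
  800 → container 1 (new)  [load 800/1000]
  600 → container 2 (new)  [load 600/1000]
  600 → container 3 (new)  [load 600/1000]
  600 → container 4 (new)  [load 600/1000]
  600 → container 5 (new)  [load 600/1000]
  300 → container 2  [load 900/1000]
  300 → container 3  [load 900/1000]
  200 → container 1  [load 1000/1000]
5 containers opened.

5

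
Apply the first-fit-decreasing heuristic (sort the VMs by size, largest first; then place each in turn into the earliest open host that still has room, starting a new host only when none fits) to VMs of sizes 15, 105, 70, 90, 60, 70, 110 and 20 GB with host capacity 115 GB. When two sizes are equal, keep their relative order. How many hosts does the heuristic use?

Sorted descending: 110, 105, 90, 70, 70, 60, 20, 15.
  110 → host 1 (new)  [load 110/115]
  105 → host 2 (new)  [load 105/115]
  90 → host 3 (new)  [load 90/115]
  70 → host 4 (new)  [load 70/115]
  70 → host 5 (new)  [load 70/115]
  60 → host 6 (new)  [load 60/115]
  20 → host 3  [load 110/115]
  15 → host 4  [load 85/115]
6 hosts opened.

6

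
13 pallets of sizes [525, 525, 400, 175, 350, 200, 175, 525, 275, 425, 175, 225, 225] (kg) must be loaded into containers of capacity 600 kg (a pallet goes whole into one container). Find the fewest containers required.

Total = 525 + 525 + 525 + 425 + 400 + 350 + 275 + 225 + 225 + 200 + 175 + 175 + 175 = 4200 kg.
Lower bound: ⌈4200/600⌉ = 7 containers.
A packing using 8 containers:
  container 1: 525 = 525
  container 2: 525 = 525
  container 3: 525 = 525
  container 4: 425 + 175 = 600
  container 5: 400 + 200 = 600
  container 6: 350 + 225 = 575
  container 7: 275 + 225 = 500
  container 8: 175 + 175 = 350
No arrangement into 7 containers stays within capacity, so 8 is optimal.

8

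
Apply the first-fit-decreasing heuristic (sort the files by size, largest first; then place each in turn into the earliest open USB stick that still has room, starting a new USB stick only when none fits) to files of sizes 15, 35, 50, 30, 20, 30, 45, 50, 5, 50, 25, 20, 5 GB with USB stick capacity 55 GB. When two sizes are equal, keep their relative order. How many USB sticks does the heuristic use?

8

Sorted descending: 50, 50, 50, 45, 35, 30, 30, 25, 20, 20, 15, 5, 5.
  50 → USB stick 1 (new)  [load 50/55]
  50 → USB stick 2 (new)  [load 50/55]
  50 → USB stick 3 (new)  [load 50/55]
  45 → USB stick 4 (new)  [load 45/55]
  35 → USB stick 5 (new)  [load 35/55]
  30 → USB stick 6 (new)  [load 30/55]
  30 → USB stick 7 (new)  [load 30/55]
  25 → USB stick 6  [load 55/55]
  20 → USB stick 5  [load 55/55]
  20 → USB stick 7  [load 50/55]
  15 → USB stick 8 (new)  [load 15/55]
  5 → USB stick 1  [load 55/55]
  5 → USB stick 2  [load 55/55]
8 USB sticks opened.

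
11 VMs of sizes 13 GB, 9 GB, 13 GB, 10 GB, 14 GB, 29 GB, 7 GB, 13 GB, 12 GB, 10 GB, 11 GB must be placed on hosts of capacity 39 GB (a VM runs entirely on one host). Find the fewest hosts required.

4

Total = 29 + 14 + 13 + 13 + 13 + 12 + 11 + 10 + 10 + 9 + 7 = 141 GB.
Lower bound: ⌈141/39⌉ = 4 hosts.
A packing using 4 hosts:
  host 1: 29 + 10 = 39
  host 2: 14 + 13 + 12 = 39
  host 3: 13 + 13 + 11 = 37
  host 4: 10 + 9 + 7 = 26
This matches the lower bound, so 4 is optimal.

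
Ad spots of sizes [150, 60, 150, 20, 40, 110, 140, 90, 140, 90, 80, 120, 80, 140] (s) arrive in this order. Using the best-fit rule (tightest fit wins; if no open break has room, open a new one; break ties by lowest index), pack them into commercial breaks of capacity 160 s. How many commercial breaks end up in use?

  150 → break 1 (new)  [load 150/160]
  60 → break 2 (new)  [load 60/160]
  150 → break 3 (new)  [load 150/160]
  20 → break 2  [load 80/160]
  40 → break 2  [load 120/160]
  110 → break 4 (new)  [load 110/160]
  140 → break 5 (new)  [load 140/160]
  90 → break 6 (new)  [load 90/160]
  140 → break 7 (new)  [load 140/160]
  90 → break 8 (new)  [load 90/160]
  80 → break 9 (new)  [load 80/160]
  120 → break 10 (new)  [load 120/160]
  80 → break 9  [load 160/160]
  140 → break 11 (new)  [load 140/160]
11 commercial breaks opened.

11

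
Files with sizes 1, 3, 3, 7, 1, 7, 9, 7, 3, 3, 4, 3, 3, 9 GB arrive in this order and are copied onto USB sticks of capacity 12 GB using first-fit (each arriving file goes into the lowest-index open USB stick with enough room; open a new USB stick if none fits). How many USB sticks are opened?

  1 → USB stick 1 (new)  [load 1/12]
  3 → USB stick 1  [load 4/12]
  3 → USB stick 1  [load 7/12]
  7 → USB stick 2 (new)  [load 7/12]
  1 → USB stick 1  [load 8/12]
  7 → USB stick 3 (new)  [load 7/12]
  9 → USB stick 4 (new)  [load 9/12]
  7 → USB stick 5 (new)  [load 7/12]
  3 → USB stick 1  [load 11/12]
  3 → USB stick 2  [load 10/12]
  4 → USB stick 3  [load 11/12]
  3 → USB stick 4  [load 12/12]
  3 → USB stick 5  [load 10/12]
  9 → USB stick 6 (new)  [load 9/12]
6 USB sticks opened.

6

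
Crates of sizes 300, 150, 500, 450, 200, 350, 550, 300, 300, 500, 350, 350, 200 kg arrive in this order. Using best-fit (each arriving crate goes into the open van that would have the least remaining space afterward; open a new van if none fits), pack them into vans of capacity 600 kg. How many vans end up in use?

9

  300 → van 1 (new)  [load 300/600]
  150 → van 1  [load 450/600]
  500 → van 2 (new)  [load 500/600]
  450 → van 3 (new)  [load 450/600]
  200 → van 4 (new)  [load 200/600]
  350 → van 4  [load 550/600]
  550 → van 5 (new)  [load 550/600]
  300 → van 6 (new)  [load 300/600]
  300 → van 6  [load 600/600]
  500 → van 7 (new)  [load 500/600]
  350 → van 8 (new)  [load 350/600]
  350 → van 9 (new)  [load 350/600]
  200 → van 8  [load 550/600]
9 vans opened.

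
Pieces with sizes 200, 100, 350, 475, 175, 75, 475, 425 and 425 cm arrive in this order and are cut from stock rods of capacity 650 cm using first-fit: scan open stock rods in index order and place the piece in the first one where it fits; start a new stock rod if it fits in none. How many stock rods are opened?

  200 → stock rod 1 (new)  [load 200/650]
  100 → stock rod 1  [load 300/650]
  350 → stock rod 1  [load 650/650]
  475 → stock rod 2 (new)  [load 475/650]
  175 → stock rod 2  [load 650/650]
  75 → stock rod 3 (new)  [load 75/650]
  475 → stock rod 3  [load 550/650]
  425 → stock rod 4 (new)  [load 425/650]
  425 → stock rod 5 (new)  [load 425/650]
5 stock rods opened.

5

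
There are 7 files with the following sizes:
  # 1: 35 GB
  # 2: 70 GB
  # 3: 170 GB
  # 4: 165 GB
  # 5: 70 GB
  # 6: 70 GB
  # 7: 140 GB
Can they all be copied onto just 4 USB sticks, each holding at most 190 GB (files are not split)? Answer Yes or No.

Total = 720 GB; ⌈720/190⌉ = 4.
The bound of 4 does not rule out 4, but exhaustive search shows no assignment into 4 USB sticks of capacity 190 GB exists — the minimum is 5.

No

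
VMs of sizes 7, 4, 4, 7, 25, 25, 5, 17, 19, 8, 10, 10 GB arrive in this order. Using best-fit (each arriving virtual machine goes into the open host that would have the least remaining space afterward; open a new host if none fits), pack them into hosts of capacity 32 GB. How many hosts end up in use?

  7 → host 1 (new)  [load 7/32]
  4 → host 1  [load 11/32]
  4 → host 1  [load 15/32]
  7 → host 1  [load 22/32]
  25 → host 2 (new)  [load 25/32]
  25 → host 3 (new)  [load 25/32]
  5 → host 2  [load 30/32]
  17 → host 4 (new)  [load 17/32]
  19 → host 5 (new)  [load 19/32]
  8 → host 1  [load 30/32]
  10 → host 5  [load 29/32]
  10 → host 4  [load 27/32]
5 hosts opened.

5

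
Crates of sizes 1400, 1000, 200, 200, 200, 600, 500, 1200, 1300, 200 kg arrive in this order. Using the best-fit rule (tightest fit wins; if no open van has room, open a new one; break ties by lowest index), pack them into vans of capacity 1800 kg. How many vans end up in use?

  1400 → van 1 (new)  [load 1400/1800]
  1000 → van 2 (new)  [load 1000/1800]
  200 → van 1  [load 1600/1800]
  200 → van 1  [load 1800/1800]
  200 → van 2  [load 1200/1800]
  600 → van 2  [load 1800/1800]
  500 → van 3 (new)  [load 500/1800]
  1200 → van 3  [load 1700/1800]
  1300 → van 4 (new)  [load 1300/1800]
  200 → van 4  [load 1500/1800]
4 vans opened.

4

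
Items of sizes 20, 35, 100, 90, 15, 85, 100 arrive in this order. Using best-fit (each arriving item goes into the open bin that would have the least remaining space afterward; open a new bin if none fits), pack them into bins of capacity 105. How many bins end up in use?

  20 → bin 1 (new)  [load 20/105]
  35 → bin 1  [load 55/105]
  100 → bin 2 (new)  [load 100/105]
  90 → bin 3 (new)  [load 90/105]
  15 → bin 3  [load 105/105]
  85 → bin 4 (new)  [load 85/105]
  100 → bin 5 (new)  [load 100/105]
5 bins opened.

5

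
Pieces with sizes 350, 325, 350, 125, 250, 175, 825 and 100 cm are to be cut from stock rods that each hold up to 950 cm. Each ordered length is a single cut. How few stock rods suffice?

3

Total = 825 + 350 + 350 + 325 + 250 + 175 + 125 + 100 = 2500 cm.
Lower bound: ⌈2500/950⌉ = 3 stock rods.
A packing using 3 stock rods:
  stock rod 1: 825 + 125 = 950
  stock rod 2: 350 + 350 + 250 = 950
  stock rod 3: 325 + 175 + 100 = 600
This matches the lower bound, so 3 is optimal.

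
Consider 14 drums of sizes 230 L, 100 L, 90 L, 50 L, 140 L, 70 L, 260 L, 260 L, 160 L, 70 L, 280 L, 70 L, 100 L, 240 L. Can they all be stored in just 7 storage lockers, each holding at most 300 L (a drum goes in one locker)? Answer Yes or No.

Total = 2120 L; ⌈2120/300⌉ = 8.
At least 8 storage lockers are required, but only 7 are allowed.

No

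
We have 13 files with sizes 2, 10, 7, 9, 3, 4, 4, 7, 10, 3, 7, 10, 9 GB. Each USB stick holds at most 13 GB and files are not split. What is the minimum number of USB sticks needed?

8

Total = 10 + 10 + 10 + 9 + 9 + 7 + 7 + 7 + 4 + 4 + 3 + 3 + 2 = 85 GB.
Lower bound: ⌈85/13⌉ = 7 USB sticks.
Also, 8 files each exceed 13/2 GB, and no two of those can share a USB stick, so at least 8 USB sticks are needed.
A packing using 8 USB sticks:
  USB stick 1: 10 + 3 = 13
  USB stick 2: 10 + 3 = 13
  USB stick 3: 10 + 2 = 12
  USB stick 4: 9 + 4 = 13
  USB stick 5: 9 + 4 = 13
  USB stick 6: 7 = 7
  USB stick 7: 7 = 7
  USB stick 8: 7 = 7
This matches the lower bound, so 8 is optimal.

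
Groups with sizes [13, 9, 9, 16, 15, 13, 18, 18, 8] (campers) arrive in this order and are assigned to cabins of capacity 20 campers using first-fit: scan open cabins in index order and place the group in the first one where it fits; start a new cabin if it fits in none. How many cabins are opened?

8

  13 → cabin 1 (new)  [load 13/20]
  9 → cabin 2 (new)  [load 9/20]
  9 → cabin 2  [load 18/20]
  16 → cabin 3 (new)  [load 16/20]
  15 → cabin 4 (new)  [load 15/20]
  13 → cabin 5 (new)  [load 13/20]
  18 → cabin 6 (new)  [load 18/20]
  18 → cabin 7 (new)  [load 18/20]
  8 → cabin 8 (new)  [load 8/20]
8 cabins opened.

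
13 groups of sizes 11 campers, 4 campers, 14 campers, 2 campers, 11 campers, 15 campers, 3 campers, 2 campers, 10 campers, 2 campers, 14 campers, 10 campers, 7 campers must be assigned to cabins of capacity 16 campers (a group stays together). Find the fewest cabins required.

8

Total = 15 + 14 + 14 + 11 + 11 + 10 + 10 + 7 + 4 + 3 + 2 + 2 + 2 = 105 campers.
Lower bound: ⌈105/16⌉ = 7 cabins.
A packing using 8 cabins:
  cabin 1: 15 = 15
  cabin 2: 14 + 2 = 16
  cabin 3: 14 + 2 = 16
  cabin 4: 11 + 4 = 15
  cabin 5: 11 + 3 + 2 = 16
  cabin 6: 10 = 10
  cabin 7: 10 = 10
  cabin 8: 7 = 7
No arrangement into 7 cabins stays within capacity, so 8 is optimal.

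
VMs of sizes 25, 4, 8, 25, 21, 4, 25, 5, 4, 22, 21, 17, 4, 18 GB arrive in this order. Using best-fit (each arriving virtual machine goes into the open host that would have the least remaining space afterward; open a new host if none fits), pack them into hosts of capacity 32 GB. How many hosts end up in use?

8

  25 → host 1 (new)  [load 25/32]
  4 → host 1  [load 29/32]
  8 → host 2 (new)  [load 8/32]
  25 → host 3 (new)  [load 25/32]
  21 → host 2  [load 29/32]
  4 → host 3  [load 29/32]
  25 → host 4 (new)  [load 25/32]
  5 → host 4  [load 30/32]
  4 → host 5 (new)  [load 4/32]
  22 → host 5  [load 26/32]
  21 → host 6 (new)  [load 21/32]
  17 → host 7 (new)  [load 17/32]
  4 → host 5  [load 30/32]
  18 → host 8 (new)  [load 18/32]
8 hosts opened.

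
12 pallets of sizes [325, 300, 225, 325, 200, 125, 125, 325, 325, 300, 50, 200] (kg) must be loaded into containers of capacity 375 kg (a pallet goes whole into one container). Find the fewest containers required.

Total = 325 + 325 + 325 + 325 + 300 + 300 + 225 + 200 + 200 + 125 + 125 + 50 = 2825 kg.
Lower bound: ⌈2825/375⌉ = 8 containers.
Also, 9 pallets each exceed 375/2 kg, and no two of those can share a container, so at least 9 containers are needed.
A packing using 9 containers:
  container 1: 325 + 50 = 375
  container 2: 325 = 325
  container 3: 325 = 325
  container 4: 325 = 325
  container 5: 300 = 300
  container 6: 300 = 300
  container 7: 225 + 125 = 350
  container 8: 200 + 125 = 325
  container 9: 200 = 200
This matches the lower bound, so 9 is optimal.

9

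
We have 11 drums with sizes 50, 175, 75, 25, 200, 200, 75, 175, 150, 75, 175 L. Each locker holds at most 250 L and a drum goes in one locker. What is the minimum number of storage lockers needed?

6

Total = 200 + 200 + 175 + 175 + 175 + 150 + 75 + 75 + 75 + 50 + 25 = 1375 L.
Lower bound: ⌈1375/250⌉ = 6 storage lockers.
A packing using 6 storage lockers:
  locker 1: 200 + 50 = 250
  locker 2: 200 + 25 = 225
  locker 3: 175 + 75 = 250
  locker 4: 175 + 75 = 250
  locker 5: 175 + 75 = 250
  locker 6: 150 = 150
This matches the lower bound, so 6 is optimal.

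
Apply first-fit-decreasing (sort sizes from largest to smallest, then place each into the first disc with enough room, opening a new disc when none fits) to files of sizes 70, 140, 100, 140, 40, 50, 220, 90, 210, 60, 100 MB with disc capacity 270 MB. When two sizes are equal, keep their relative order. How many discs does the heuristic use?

5

Sorted descending: 220, 210, 140, 140, 100, 100, 90, 70, 60, 50, 40.
  220 → disc 1 (new)  [load 220/270]
  210 → disc 2 (new)  [load 210/270]
  140 → disc 3 (new)  [load 140/270]
  140 → disc 4 (new)  [load 140/270]
  100 → disc 3  [load 240/270]
  100 → disc 4  [load 240/270]
  90 → disc 5 (new)  [load 90/270]
  70 → disc 5  [load 160/270]
  60 → disc 2  [load 270/270]
  50 → disc 1  [load 270/270]
  40 → disc 5  [load 200/270]
5 discs opened.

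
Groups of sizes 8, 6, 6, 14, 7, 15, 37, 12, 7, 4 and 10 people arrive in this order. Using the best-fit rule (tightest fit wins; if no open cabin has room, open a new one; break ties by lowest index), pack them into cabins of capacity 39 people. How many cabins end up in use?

4

  8 → cabin 1 (new)  [load 8/39]
  6 → cabin 1  [load 14/39]
  6 → cabin 1  [load 20/39]
  14 → cabin 1  [load 34/39]
  7 → cabin 2 (new)  [load 7/39]
  15 → cabin 2  [load 22/39]
  37 → cabin 3 (new)  [load 37/39]
  12 → cabin 2  [load 34/39]
  7 → cabin 4 (new)  [load 7/39]
  4 → cabin 1  [load 38/39]
  10 → cabin 4  [load 17/39]
4 cabins opened.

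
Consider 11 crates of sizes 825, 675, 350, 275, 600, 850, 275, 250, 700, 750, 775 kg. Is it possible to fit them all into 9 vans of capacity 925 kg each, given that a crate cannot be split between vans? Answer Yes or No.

Yes

A valid assignment using 8 vans:
  van 1: 850 = 850
  van 2: 825 = 825
  van 3: 775 = 775
  van 4: 750 = 750
  van 5: 700 = 700
  van 6: 675 + 250 = 925
  van 7: 600 + 275 = 875
  van 8: 350 + 275 = 625
That uses only 8 ≤ 9, so 9 vans are enough.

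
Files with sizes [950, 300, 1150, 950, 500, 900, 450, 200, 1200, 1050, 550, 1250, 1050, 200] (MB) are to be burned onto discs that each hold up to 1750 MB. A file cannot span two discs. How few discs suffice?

8

Total = 1250 + 1200 + 1150 + 1050 + 1050 + 950 + 950 + 900 + 550 + 500 + 450 + 300 + 200 + 200 = 10700 MB.
Lower bound: ⌈10700/1750⌉ = 7 discs.
Also, 8 files each exceed 875 MB, and no two of those can share a disc, so at least 8 discs are needed.
A packing using 8 discs:
  disc 1: 1250 + 500 = 1750
  disc 2: 1200 + 550 = 1750
  disc 3: 1150 + 450 = 1600
  disc 4: 1050 + 300 + 200 + 200 = 1750
  disc 5: 1050 = 1050
  disc 6: 950 = 950
  disc 7: 950 = 950
  disc 8: 900 = 900
This matches the lower bound, so 8 is optimal.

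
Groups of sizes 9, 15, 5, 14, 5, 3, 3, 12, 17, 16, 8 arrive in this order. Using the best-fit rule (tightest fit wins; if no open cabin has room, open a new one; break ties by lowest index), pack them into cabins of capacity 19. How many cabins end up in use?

7

  9 → cabin 1 (new)  [load 9/19]
  15 → cabin 2 (new)  [load 15/19]
  5 → cabin 1  [load 14/19]
  14 → cabin 3 (new)  [load 14/19]
  5 → cabin 1  [load 19/19]
  3 → cabin 2  [load 18/19]
  3 → cabin 3  [load 17/19]
  12 → cabin 4 (new)  [load 12/19]
  17 → cabin 5 (new)  [load 17/19]
  16 → cabin 6 (new)  [load 16/19]
  8 → cabin 7 (new)  [load 8/19]
7 cabins opened.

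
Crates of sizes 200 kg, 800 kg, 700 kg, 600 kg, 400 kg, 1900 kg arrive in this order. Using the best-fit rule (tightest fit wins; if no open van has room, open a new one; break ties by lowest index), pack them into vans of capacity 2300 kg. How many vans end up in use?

2

  200 → van 1 (new)  [load 200/2300]
  800 → van 1  [load 1000/2300]
  700 → van 1  [load 1700/2300]
  600 → van 1  [load 2300/2300]
  400 → van 2 (new)  [load 400/2300]
  1900 → van 2  [load 2300/2300]
2 vans opened.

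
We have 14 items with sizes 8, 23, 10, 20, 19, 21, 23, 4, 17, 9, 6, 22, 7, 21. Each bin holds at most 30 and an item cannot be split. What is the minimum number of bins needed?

Total = 23 + 23 + 22 + 21 + 21 + 20 + 19 + 17 + 10 + 9 + 8 + 7 + 6 + 4 = 210.
Lower bound: ⌈210/30⌉ = 7 bins.
Also, 8 items each exceed 15, and no two of those can share a bin, so at least 8 bins are needed.
A packing using 8 bins:
  bin 1: 23 + 7 = 30
  bin 2: 23 + 6 = 29
  bin 3: 22 + 8 = 30
  bin 4: 21 + 9 = 30
  bin 5: 21 + 4 = 25
  bin 6: 20 + 10 = 30
  bin 7: 19 = 19
  bin 8: 17 = 17
This matches the lower bound, so 8 is optimal.

8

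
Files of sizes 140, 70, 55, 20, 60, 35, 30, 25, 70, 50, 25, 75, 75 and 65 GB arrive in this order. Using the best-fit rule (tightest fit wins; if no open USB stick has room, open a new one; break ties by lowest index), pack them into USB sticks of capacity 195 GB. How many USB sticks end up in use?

5

  140 → USB stick 1 (new)  [load 140/195]
  70 → USB stick 2 (new)  [load 70/195]
  55 → USB stick 1  [load 195/195]
  20 → USB stick 2  [load 90/195]
  60 → USB stick 2  [load 150/195]
  35 → USB stick 2  [load 185/195]
  30 → USB stick 3 (new)  [load 30/195]
  25 → USB stick 3  [load 55/195]
  70 → USB stick 3  [load 125/195]
  50 → USB stick 3  [load 175/195]
  25 → USB stick 4 (new)  [load 25/195]
  75 → USB stick 4  [load 100/195]
  75 → USB stick 4  [load 175/195]
  65 → USB stick 5 (new)  [load 65/195]
5 USB sticks opened.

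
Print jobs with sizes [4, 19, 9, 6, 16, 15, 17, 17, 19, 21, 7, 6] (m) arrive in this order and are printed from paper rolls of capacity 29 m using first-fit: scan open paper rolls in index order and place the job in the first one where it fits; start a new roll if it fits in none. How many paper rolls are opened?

7

  4 → roll 1 (new)  [load 4/29]
  19 → roll 1  [load 23/29]
  9 → roll 2 (new)  [load 9/29]
  6 → roll 1  [load 29/29]
  16 → roll 2  [load 25/29]
  15 → roll 3 (new)  [load 15/29]
  17 → roll 4 (new)  [load 17/29]
  17 → roll 5 (new)  [load 17/29]
  19 → roll 6 (new)  [load 19/29]
  21 → roll 7 (new)  [load 21/29]
  7 → roll 3  [load 22/29]
  6 → roll 3  [load 28/29]
7 paper rolls opened.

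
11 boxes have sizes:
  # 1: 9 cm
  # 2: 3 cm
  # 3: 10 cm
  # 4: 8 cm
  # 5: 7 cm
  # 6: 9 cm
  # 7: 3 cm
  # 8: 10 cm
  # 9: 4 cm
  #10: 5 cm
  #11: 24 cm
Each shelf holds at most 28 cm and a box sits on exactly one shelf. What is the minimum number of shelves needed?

Total = 24 + 10 + 10 + 9 + 9 + 8 + 7 + 5 + 4 + 3 + 3 = 92 cm.
Lower bound: ⌈92/28⌉ = 4 shelves.
A packing using 4 shelves:
  shelf 1: 24 + 4 = 28
  shelf 2: 10 + 10 + 8 = 28
  shelf 3: 9 + 9 + 7 + 3 = 28
  shelf 4: 5 + 3 = 8
This matches the lower bound, so 4 is optimal.

4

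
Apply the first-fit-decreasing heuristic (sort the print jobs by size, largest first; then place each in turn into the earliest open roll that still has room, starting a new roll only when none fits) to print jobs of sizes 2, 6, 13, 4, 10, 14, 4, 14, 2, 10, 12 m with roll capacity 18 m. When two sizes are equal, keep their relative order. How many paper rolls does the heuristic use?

Sorted descending: 14, 14, 13, 12, 10, 10, 6, 4, 4, 2, 2.
  14 → roll 1 (new)  [load 14/18]
  14 → roll 2 (new)  [load 14/18]
  13 → roll 3 (new)  [load 13/18]
  12 → roll 4 (new)  [load 12/18]
  10 → roll 5 (new)  [load 10/18]
  10 → roll 6 (new)  [load 10/18]
  6 → roll 4  [load 18/18]
  4 → roll 1  [load 18/18]
  4 → roll 2  [load 18/18]
  2 → roll 3  [load 15/18]
  2 → roll 3  [load 17/18]
6 paper rolls opened.

6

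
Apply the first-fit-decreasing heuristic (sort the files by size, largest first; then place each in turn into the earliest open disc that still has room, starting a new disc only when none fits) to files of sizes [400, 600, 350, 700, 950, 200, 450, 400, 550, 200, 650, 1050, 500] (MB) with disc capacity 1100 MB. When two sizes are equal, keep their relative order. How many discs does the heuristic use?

7

Sorted descending: 1050, 950, 700, 650, 600, 550, 500, 450, 400, 400, 350, 200, 200.
  1050 → disc 1 (new)  [load 1050/1100]
  950 → disc 2 (new)  [load 950/1100]
  700 → disc 3 (new)  [load 700/1100]
  650 → disc 4 (new)  [load 650/1100]
  600 → disc 5 (new)  [load 600/1100]
  550 → disc 6 (new)  [load 550/1100]
  500 → disc 5  [load 1100/1100]
  450 → disc 4  [load 1100/1100]
  400 → disc 3  [load 1100/1100]
  400 → disc 6  [load 950/1100]
  350 → disc 7 (new)  [load 350/1100]
  200 → disc 7  [load 550/1100]
  200 → disc 7  [load 750/1100]
7 discs opened.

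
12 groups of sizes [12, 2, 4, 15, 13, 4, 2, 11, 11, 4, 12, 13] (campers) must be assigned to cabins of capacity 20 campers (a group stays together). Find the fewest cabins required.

Total = 15 + 13 + 13 + 12 + 12 + 11 + 11 + 4 + 4 + 4 + 2 + 2 = 103 campers.
Lower bound: ⌈103/20⌉ = 6 cabins.
Also, 7 groups each exceed 10 campers, and no two of those can share a cabin, so at least 7 cabins are needed.
A packing using 7 cabins:
  cabin 1: 15 + 4 = 19
  cabin 2: 13 + 4 + 2 = 19
  cabin 3: 13 + 4 + 2 = 19
  cabin 4: 12 = 12
  cabin 5: 12 = 12
  cabin 6: 11 = 11
  cabin 7: 11 = 11
This matches the lower bound, so 7 is optimal.

7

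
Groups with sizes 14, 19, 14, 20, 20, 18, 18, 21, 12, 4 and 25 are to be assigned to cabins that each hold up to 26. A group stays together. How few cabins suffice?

9

Total = 25 + 21 + 20 + 20 + 19 + 18 + 18 + 14 + 14 + 12 + 4 = 185.
Lower bound: ⌈185/26⌉ = 8 cabins.
Also, 9 groups each exceed 13, and no two of those can share a cabin, so at least 9 cabins are needed.
A packing using 9 cabins:
  cabin 1: 25 = 25
  cabin 2: 21 + 4 = 25
  cabin 3: 20 = 20
  cabin 4: 20 = 20
  cabin 5: 19 = 19
  cabin 6: 18 = 18
  cabin 7: 18 = 18
  cabin 8: 14 + 12 = 26
  cabin 9: 14 = 14
This matches the lower bound, so 9 is optimal.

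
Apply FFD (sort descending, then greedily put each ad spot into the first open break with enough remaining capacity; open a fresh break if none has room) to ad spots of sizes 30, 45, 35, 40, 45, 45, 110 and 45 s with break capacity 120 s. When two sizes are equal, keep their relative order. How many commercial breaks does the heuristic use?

Sorted descending: 110, 45, 45, 45, 45, 40, 35, 30.
  110 → break 1 (new)  [load 110/120]
  45 → break 2 (new)  [load 45/120]
  45 → break 2  [load 90/120]
  45 → break 3 (new)  [load 45/120]
  45 → break 3  [load 90/120]
  40 → break 4 (new)  [load 40/120]
  35 → break 4  [load 75/120]
  30 → break 2  [load 120/120]
4 commercial breaks opened.

4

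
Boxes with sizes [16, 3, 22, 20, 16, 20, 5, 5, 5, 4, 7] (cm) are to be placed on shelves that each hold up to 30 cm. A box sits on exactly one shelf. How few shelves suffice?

Total = 22 + 20 + 20 + 16 + 16 + 7 + 5 + 5 + 5 + 4 + 3 = 123 cm.
Lower bound: ⌈123/30⌉ = 5 shelves.
A packing using 5 shelves:
  shelf 1: 22 + 7 = 29
  shelf 2: 20 + 5 + 5 = 30
  shelf 3: 20 + 5 + 4 = 29
  shelf 4: 16 + 3 = 19
  shelf 5: 16 = 16
This matches the lower bound, so 5 is optimal.

5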